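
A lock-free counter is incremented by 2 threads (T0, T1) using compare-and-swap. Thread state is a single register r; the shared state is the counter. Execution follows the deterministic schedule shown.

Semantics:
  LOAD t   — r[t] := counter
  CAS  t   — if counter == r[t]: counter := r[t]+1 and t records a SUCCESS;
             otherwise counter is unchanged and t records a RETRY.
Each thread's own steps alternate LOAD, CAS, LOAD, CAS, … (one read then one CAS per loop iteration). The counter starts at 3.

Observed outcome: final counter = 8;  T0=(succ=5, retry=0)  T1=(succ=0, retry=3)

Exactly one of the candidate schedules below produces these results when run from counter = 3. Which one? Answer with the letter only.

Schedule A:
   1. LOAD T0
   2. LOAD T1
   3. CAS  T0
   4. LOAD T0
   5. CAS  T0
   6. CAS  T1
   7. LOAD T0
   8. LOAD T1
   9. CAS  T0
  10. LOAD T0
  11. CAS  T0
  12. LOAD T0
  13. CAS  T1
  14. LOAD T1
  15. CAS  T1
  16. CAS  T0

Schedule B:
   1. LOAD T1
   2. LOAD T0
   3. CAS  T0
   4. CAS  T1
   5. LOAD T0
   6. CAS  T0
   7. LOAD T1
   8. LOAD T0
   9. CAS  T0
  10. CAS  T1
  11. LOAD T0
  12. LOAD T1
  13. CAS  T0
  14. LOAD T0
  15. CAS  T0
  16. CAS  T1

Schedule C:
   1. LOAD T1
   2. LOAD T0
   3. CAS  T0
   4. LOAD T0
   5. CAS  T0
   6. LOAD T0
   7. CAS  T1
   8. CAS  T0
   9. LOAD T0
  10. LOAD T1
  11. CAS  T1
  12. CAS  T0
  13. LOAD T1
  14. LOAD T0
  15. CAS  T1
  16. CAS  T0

B

Run B:
   1) LOAD T1:  M=3  r_T1=3
   2) LOAD T0:  M=3  r_T0=3
   3) CAS  T0:  M=4  r_T0=3 ✓
   4) CAS  T1:  M=4  r_T1=3 ✗
   5) LOAD T0:  M=4  r_T0=4
   6) CAS  T0:  M=5  r_T0=4 ✓
   7) LOAD T1:  M=5  r_T1=5
   8) LOAD T0:  M=5  r_T0=5
   9) CAS  T0:  M=6  r_T0=5 ✓
  10) CAS  T1:  M=6  r_T1=5 ✗
  11) LOAD T0:  M=6  r_T0=6
  12) LOAD T1:  M=6  r_T1=6
  13) CAS  T0:  M=7  r_T0=6 ✓
  14) LOAD T0:  M=7  r_T0=7
  15) CAS  T0:  M=8  r_T0=7 ✓
  16) CAS  T1:  M=8  r_T1=6 ✗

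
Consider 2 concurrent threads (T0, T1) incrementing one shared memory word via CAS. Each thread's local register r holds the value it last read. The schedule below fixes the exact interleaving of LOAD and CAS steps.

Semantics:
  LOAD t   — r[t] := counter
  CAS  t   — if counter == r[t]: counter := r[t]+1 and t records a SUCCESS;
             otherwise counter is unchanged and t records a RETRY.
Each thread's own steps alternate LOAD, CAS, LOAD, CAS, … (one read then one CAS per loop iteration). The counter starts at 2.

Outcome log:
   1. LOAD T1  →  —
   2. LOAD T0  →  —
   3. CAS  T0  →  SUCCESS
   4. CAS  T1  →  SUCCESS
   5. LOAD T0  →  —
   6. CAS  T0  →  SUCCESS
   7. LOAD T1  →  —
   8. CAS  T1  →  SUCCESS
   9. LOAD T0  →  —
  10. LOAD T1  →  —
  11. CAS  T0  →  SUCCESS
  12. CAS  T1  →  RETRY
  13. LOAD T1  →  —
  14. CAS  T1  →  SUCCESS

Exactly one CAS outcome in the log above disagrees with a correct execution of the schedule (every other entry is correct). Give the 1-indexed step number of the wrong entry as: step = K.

step = 4

Re-executing:
   1) LOAD T1:  M=2  r_T1=2
   2) LOAD T0:  M=2  r_T0=2
   3) CAS  T0:  M=3  r_T0=2 ✓
   4) CAS  T1:  M=3  r_T1=2 ✗
   5) LOAD T0:  M=3  r_T0=3
   6) CAS  T0:  M=4  r_T0=3 ✓
   7) LOAD T1:  M=4  r_T1=4
   8) CAS  T1:  M=5  r_T1=4 ✓
   9) LOAD T0:  M=5  r_T0=5
  10) LOAD T1:  M=5  r_T1=5
  11) CAS  T0:  M=6  r_T0=5 ✓
  12) CAS  T1:  M=6  r_T1=5 ✗
  13) LOAD T1:  M=6  r_T1=6
  14) CAS  T1:  M=7  r_T1=6 ✓
Flip is step 4.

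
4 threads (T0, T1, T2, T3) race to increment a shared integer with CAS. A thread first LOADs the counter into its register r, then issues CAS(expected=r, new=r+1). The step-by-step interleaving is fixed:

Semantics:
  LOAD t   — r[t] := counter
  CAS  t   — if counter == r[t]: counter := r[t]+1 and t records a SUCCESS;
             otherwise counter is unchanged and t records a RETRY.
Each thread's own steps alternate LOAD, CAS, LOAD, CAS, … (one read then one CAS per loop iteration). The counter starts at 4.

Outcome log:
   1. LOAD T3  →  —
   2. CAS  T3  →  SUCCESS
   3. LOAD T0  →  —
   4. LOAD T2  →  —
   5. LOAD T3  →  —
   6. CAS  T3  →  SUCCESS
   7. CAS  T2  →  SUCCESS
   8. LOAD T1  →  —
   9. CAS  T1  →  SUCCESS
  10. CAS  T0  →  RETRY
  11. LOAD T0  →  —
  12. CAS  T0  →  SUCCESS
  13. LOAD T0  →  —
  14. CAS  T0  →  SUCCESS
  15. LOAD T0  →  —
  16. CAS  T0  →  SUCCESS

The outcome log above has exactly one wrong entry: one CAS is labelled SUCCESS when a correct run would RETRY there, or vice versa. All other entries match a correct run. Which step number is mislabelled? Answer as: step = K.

step = 7

Re-executing:
step 1: T3 LOAD ⇒ load; ctr=4 reg=4
step 2: T3 CAS ⇒ ok; ctr=5 reg=4
step 3: T0 LOAD ⇒ load; ctr=5 reg=5
step 4: T2 LOAD ⇒ load; ctr=5 reg=5
step 5: T3 LOAD ⇒ load; ctr=5 reg=5
step 6: T3 CAS ⇒ ok; ctr=6 reg=5
step 7: T2 CAS ⇒ retry; ctr=6 reg=5
step 8: T1 LOAD ⇒ load; ctr=6 reg=6
step 9: T1 CAS ⇒ ok; ctr=7 reg=6
step 10: T0 CAS ⇒ retry; ctr=7 reg=5
step 11: T0 LOAD ⇒ load; ctr=7 reg=7
step 12: T0 CAS ⇒ ok; ctr=8 reg=7
step 13: T0 LOAD ⇒ load; ctr=8 reg=8
step 14: T0 CAS ⇒ ok; ctr=9 reg=8
step 15: T0 LOAD ⇒ load; ctr=9 reg=9
step 16: T0 CAS ⇒ ok; ctr=10 reg=9
Log disagrees first at step 7.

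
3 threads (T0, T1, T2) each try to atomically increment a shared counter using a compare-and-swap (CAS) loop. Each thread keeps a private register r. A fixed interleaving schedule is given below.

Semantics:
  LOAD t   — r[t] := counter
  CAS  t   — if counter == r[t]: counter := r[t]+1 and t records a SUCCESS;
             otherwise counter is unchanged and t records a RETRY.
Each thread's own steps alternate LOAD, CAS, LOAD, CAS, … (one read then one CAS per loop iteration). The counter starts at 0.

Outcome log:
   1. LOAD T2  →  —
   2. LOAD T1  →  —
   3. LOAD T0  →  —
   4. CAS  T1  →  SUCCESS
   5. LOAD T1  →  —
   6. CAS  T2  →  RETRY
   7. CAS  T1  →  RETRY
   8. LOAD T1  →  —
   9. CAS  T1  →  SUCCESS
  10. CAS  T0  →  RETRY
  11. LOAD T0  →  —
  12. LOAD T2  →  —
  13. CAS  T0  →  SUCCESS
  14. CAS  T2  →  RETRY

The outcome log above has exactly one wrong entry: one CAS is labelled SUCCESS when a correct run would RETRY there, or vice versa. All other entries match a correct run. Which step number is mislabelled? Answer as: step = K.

Correct run:
step 1: T2 LOAD ⇒ load; ctr=0 reg=0
step 2: T1 LOAD ⇒ load; ctr=0 reg=0
step 3: T0 LOAD ⇒ load; ctr=0 reg=0
step 4: T1 CAS ⇒ ok; ctr=1 reg=0
step 5: T1 LOAD ⇒ load; ctr=1 reg=1
step 6: T2 CAS ⇒ retry; ctr=1 reg=0
step 7: T1 CAS ⇒ ok; ctr=2 reg=1
step 8: T1 LOAD ⇒ load; ctr=2 reg=2
step 9: T1 CAS ⇒ ok; ctr=3 reg=2
step 10: T0 CAS ⇒ retry; ctr=3 reg=0
step 11: T0 LOAD ⇒ load; ctr=3 reg=3
step 12: T2 LOAD ⇒ load; ctr=3 reg=3
step 13: T0 CAS ⇒ ok; ctr=4 reg=3
step 14: T2 CAS ⇒ retry; ctr=4 reg=3
Flip is step 7.

step = 7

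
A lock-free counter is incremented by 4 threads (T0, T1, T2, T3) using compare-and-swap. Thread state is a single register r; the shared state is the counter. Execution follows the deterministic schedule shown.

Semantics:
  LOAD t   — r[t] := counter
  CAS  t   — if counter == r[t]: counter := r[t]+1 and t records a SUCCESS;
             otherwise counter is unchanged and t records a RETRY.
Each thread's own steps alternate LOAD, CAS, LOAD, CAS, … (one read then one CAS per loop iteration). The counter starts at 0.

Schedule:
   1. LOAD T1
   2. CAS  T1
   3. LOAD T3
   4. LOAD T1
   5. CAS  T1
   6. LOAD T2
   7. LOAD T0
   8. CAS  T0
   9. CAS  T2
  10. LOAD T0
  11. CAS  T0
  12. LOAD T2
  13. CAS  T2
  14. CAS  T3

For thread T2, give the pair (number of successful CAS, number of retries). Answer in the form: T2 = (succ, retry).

T2 = (1, 1)

   1) LOAD T1:  M=0  r_T1=0
   2) CAS  T1:  M=1  r_T1=0 ✓
   3) LOAD T3:  M=1  r_T3=1
   4) LOAD T1:  M=1  r_T1=1
   5) CAS  T1:  M=2  r_T1=1 ✓
   6) LOAD T2:  M=2  r_T2=2
   7) LOAD T0:  M=2  r_T0=2
   8) CAS  T0:  M=3  r_T0=2 ✓
   9) CAS  T2:  M=3  r_T2=2 ✗
  10) LOAD T0:  M=3  r_T0=3
  11) CAS  T0:  M=4  r_T0=3 ✓
  12) LOAD T2:  M=4  r_T2=4
  13) CAS  T2:  M=5  r_T2=4 ✓
  14) CAS  T3:  M=5  r_T3=1 ✗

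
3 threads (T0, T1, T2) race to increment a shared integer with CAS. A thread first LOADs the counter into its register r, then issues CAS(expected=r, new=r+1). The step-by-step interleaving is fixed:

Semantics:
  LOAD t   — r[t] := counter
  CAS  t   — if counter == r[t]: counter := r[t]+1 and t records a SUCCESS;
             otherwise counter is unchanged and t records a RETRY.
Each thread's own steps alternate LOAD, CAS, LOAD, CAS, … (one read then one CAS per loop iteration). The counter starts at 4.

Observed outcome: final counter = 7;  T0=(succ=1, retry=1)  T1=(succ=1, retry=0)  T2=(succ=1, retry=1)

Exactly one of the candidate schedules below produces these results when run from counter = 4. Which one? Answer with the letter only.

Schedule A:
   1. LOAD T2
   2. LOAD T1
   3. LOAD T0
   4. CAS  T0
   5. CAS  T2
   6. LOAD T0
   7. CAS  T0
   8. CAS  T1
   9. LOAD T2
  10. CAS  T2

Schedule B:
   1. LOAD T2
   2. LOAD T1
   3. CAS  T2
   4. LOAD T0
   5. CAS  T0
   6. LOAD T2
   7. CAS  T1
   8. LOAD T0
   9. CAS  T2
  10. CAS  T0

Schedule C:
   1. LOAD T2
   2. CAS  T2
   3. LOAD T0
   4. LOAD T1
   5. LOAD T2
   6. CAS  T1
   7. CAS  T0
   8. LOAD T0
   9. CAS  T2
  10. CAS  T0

C

Tracing schedule C:
T2 LOAD — after: cnt=4, r=4 — load
T2 CAS — after: cnt=5, r=4 — ok
T0 LOAD — after: cnt=5, r=5 — load
T1 LOAD — after: cnt=5, r=5 — load
T2 LOAD — after: cnt=5, r=5 — load
T1 CAS — after: cnt=6, r=5 — ok
T0 CAS — after: cnt=6, r=5 — retry
T0 LOAD — after: cnt=6, r=6 — load
T2 CAS — after: cnt=6, r=5 — retry
T0 CAS — after: cnt=7, r=6 — ok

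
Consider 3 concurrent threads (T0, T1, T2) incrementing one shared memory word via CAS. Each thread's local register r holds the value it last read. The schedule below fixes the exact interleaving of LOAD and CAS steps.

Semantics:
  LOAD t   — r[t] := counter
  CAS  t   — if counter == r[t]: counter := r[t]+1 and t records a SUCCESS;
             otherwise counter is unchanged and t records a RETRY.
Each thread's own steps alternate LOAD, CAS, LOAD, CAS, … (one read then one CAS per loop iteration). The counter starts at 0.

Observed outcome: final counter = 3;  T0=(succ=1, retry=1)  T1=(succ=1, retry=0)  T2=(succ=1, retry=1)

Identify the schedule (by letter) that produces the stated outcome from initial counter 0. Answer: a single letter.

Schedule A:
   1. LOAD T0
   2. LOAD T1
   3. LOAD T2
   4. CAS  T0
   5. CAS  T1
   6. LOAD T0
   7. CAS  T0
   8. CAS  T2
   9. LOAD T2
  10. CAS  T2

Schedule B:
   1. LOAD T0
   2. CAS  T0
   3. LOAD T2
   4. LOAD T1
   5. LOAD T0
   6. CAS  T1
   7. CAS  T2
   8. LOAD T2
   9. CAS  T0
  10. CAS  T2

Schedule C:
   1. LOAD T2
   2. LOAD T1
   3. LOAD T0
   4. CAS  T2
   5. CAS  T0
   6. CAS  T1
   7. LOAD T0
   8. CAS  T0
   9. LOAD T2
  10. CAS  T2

B

Run B:
[1] T0.load  rd  (counter 0, T0.r 0)
[2] T0.cas  hit  (counter 1, T0.r 0)
[3] T2.load  rd  (counter 1, T2.r 1)
[4] T1.load  rd  (counter 1, T1.r 1)
[5] T0.load  rd  (counter 1, T0.r 1)
[6] T1.cas  hit  (counter 2, T1.r 1)
[7] T2.cas  miss  (counter 2, T2.r 1)
[8] T2.load  rd  (counter 2, T2.r 2)
[9] T0.cas  miss  (counter 2, T0.r 1)
[10] T2.cas  hit  (counter 3, T2.r 2)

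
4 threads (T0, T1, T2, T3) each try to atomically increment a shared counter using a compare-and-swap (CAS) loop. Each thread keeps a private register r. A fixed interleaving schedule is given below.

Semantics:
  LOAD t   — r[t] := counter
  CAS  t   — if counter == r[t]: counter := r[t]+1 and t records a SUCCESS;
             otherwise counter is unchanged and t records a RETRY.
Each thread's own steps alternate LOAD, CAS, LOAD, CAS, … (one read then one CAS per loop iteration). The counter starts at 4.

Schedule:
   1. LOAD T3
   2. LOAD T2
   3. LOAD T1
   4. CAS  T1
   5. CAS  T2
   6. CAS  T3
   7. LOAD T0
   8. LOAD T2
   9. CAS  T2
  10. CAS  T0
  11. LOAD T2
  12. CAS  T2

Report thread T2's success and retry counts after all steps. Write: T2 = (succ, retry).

step 1: T3 LOAD ⇒ load; ctr=4 reg=4
step 2: T2 LOAD ⇒ load; ctr=4 reg=4
step 3: T1 LOAD ⇒ load; ctr=4 reg=4
step 4: T1 CAS ⇒ ok; ctr=5 reg=4
step 5: T2 CAS ⇒ retry; ctr=5 reg=4
step 6: T3 CAS ⇒ retry; ctr=5 reg=4
step 7: T0 LOAD ⇒ load; ctr=5 reg=5
step 8: T2 LOAD ⇒ load; ctr=5 reg=5
step 9: T2 CAS ⇒ ok; ctr=6 reg=5
step 10: T0 CAS ⇒ retry; ctr=6 reg=5
step 11: T2 LOAD ⇒ load; ctr=6 reg=6
step 12: T2 CAS ⇒ ok; ctr=7 reg=6

T2 = (2, 1)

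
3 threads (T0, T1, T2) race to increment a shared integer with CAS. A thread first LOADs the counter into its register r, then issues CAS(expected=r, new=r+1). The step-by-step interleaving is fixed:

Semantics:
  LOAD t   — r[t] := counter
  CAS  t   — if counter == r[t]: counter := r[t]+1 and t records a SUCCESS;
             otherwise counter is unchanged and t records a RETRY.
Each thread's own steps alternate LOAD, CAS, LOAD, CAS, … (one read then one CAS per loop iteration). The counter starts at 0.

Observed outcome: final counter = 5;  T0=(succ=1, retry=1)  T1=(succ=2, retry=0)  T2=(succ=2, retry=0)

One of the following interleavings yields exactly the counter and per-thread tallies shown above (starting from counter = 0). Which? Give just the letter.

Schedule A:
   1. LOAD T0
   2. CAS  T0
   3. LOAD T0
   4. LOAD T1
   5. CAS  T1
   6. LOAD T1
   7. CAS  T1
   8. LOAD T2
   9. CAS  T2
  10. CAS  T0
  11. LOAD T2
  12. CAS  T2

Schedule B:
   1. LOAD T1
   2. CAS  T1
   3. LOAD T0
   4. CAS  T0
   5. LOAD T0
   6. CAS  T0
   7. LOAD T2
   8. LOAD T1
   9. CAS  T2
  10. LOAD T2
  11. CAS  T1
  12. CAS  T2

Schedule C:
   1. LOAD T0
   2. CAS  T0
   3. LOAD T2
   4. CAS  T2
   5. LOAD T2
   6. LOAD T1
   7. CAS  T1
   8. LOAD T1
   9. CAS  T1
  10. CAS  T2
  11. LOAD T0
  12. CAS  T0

Simulating candidate A:
1. LOAD T0 → mem=0 r[T0]=0 [LOAD]
2. CAS T0 → mem=1 r[T0]=0 [OK]
3. LOAD T0 → mem=1 r[T0]=1 [LOAD]
4. LOAD T1 → mem=1 r[T1]=1 [LOAD]
5. CAS T1 → mem=2 r[T1]=1 [OK]
6. LOAD T1 → mem=2 r[T1]=2 [LOAD]
7. CAS T1 → mem=3 r[T1]=2 [OK]
8. LOAD T2 → mem=3 r[T2]=3 [LOAD]
9. CAS T2 → mem=4 r[T2]=3 [OK]
10. CAS T0 → mem=4 r[T0]=1 [RETRY]
11. LOAD T2 → mem=4 r[T2]=4 [LOAD]
12. CAS T2 → mem=5 r[T2]=4 [OK]

A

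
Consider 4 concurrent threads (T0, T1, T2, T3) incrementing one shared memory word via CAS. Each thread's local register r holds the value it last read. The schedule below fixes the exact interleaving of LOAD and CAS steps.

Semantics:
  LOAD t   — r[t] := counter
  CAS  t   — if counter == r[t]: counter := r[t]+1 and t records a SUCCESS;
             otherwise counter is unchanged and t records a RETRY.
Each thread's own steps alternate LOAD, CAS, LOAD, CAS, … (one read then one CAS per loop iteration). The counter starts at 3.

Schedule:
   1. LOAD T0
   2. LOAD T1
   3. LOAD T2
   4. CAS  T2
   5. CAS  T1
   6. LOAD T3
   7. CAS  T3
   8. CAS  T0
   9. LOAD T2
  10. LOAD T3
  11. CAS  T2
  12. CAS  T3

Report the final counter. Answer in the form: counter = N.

#1 T0 reads 3
#2 T1 reads 3
#3 T2 reads 3
#4 T2 CAS(3→4) writes; counter now 4
#5 T1 CAS(3→4) fails; counter now 4
#6 T3 reads 4
#7 T3 CAS(4→5) writes; counter now 5
#8 T0 CAS(3→4) fails; counter now 5
#9 T2 reads 5
#10 T3 reads 5
#11 T2 CAS(5→6) writes; counter now 6
#12 T3 CAS(5→6) fails; counter now 6

counter = 6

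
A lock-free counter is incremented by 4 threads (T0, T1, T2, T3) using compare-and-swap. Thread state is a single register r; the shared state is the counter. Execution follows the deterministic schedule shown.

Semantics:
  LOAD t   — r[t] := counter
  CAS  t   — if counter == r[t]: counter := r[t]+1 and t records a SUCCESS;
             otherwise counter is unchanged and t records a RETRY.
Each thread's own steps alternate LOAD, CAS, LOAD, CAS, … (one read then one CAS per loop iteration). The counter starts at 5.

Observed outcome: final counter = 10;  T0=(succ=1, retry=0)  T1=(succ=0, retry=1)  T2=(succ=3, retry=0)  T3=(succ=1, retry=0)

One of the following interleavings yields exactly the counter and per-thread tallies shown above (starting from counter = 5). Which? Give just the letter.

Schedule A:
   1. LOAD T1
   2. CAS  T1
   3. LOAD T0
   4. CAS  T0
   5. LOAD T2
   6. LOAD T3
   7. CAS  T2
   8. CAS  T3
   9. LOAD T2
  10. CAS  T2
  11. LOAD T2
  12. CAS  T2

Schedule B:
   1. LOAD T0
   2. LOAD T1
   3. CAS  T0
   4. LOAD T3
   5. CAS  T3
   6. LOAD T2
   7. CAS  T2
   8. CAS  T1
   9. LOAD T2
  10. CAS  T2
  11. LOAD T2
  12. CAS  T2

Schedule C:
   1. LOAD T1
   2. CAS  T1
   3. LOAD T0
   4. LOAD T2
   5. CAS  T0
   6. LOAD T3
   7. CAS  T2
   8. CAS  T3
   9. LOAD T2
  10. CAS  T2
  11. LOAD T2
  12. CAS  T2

Run B:
   1) LOAD T0:  M=5  r_T0=5
   2) LOAD T1:  M=5  r_T1=5
   3) CAS  T0:  M=6  r_T0=5 ✓
   4) LOAD T3:  M=6  r_T3=6
   5) CAS  T3:  M=7  r_T3=6 ✓
   6) LOAD T2:  M=7  r_T2=7
   7) CAS  T2:  M=8  r_T2=7 ✓
   8) CAS  T1:  M=8  r_T1=5 ✗
   9) LOAD T2:  M=8  r_T2=8
  10) CAS  T2:  M=9  r_T2=8 ✓
  11) LOAD T2:  M=9  r_T2=9
  12) CAS  T2:  M=10  r_T2=9 ✓

B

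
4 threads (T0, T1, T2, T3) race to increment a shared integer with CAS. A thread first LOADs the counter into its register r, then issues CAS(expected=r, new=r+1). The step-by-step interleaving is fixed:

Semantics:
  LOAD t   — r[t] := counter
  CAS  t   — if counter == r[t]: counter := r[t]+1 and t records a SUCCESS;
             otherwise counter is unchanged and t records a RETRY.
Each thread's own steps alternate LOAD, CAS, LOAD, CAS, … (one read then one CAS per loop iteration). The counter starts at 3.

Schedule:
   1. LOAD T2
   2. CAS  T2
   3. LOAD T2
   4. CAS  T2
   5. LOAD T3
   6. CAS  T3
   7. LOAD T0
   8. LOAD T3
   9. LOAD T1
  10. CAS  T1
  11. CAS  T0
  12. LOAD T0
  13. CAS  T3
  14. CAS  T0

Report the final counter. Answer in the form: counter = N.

counter = 8

1. LOAD T2 → mem=3 r[T2]=3 [LOAD]
2. CAS T2 → mem=4 r[T2]=3 [OK]
3. LOAD T2 → mem=4 r[T2]=4 [LOAD]
4. CAS T2 → mem=5 r[T2]=4 [OK]
5. LOAD T3 → mem=5 r[T3]=5 [LOAD]
6. CAS T3 → mem=6 r[T3]=5 [OK]
7. LOAD T0 → mem=6 r[T0]=6 [LOAD]
8. LOAD T3 → mem=6 r[T3]=6 [LOAD]
9. LOAD T1 → mem=6 r[T1]=6 [LOAD]
10. CAS T1 → mem=7 r[T1]=6 [OK]
11. CAS T0 → mem=7 r[T0]=6 [RETRY]
12. LOAD T0 → mem=7 r[T0]=7 [LOAD]
13. CAS T3 → mem=7 r[T3]=6 [RETRY]
14. CAS T0 → mem=8 r[T0]=7 [OK]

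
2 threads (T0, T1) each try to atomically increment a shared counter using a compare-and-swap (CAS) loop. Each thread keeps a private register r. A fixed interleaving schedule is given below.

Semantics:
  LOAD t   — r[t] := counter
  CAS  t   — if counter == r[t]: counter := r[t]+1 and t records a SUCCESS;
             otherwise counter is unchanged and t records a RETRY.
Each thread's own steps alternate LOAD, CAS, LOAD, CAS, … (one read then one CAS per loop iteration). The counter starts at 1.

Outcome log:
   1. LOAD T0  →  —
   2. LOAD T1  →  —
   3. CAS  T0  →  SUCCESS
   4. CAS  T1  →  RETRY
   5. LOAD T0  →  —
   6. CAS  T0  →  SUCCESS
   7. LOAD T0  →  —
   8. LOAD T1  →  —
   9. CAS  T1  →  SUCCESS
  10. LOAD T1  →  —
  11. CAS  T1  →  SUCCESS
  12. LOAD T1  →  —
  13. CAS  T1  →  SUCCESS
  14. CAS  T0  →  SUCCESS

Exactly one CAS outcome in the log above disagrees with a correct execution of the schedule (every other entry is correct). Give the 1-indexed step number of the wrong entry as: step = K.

step = 14

Re-executing:
1. LOAD T0 → mem=1 r[T0]=1 [LOAD]
2. LOAD T1 → mem=1 r[T1]=1 [LOAD]
3. CAS T0 → mem=2 r[T0]=1 [OK]
4. CAS T1 → mem=2 r[T1]=1 [RETRY]
5. LOAD T0 → mem=2 r[T0]=2 [LOAD]
6. CAS T0 → mem=3 r[T0]=2 [OK]
7. LOAD T0 → mem=3 r[T0]=3 [LOAD]
8. LOAD T1 → mem=3 r[T1]=3 [LOAD]
9. CAS T1 → mem=4 r[T1]=3 [OK]
10. LOAD T1 → mem=4 r[T1]=4 [LOAD]
11. CAS T1 → mem=5 r[T1]=4 [OK]
12. LOAD T1 → mem=5 r[T1]=5 [LOAD]
13. CAS T1 → mem=6 r[T1]=5 [OK]
14. CAS T0 → mem=6 r[T0]=3 [RETRY]
Log disagrees first at step 14.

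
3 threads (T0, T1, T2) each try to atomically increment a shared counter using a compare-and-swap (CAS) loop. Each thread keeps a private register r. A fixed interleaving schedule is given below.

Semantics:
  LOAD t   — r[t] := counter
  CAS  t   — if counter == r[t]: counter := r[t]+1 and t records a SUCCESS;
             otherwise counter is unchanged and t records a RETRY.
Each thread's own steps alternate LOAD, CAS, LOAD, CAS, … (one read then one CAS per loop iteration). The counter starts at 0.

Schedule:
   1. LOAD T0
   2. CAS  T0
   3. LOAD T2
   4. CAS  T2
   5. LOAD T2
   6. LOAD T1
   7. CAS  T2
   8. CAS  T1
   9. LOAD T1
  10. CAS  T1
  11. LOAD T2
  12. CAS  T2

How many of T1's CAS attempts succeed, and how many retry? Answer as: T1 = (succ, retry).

[1] T0.load  rd  (counter 0, T0.r 0)
[2] T0.cas  hit  (counter 1, T0.r 0)
[3] T2.load  rd  (counter 1, T2.r 1)
[4] T2.cas  hit  (counter 2, T2.r 1)
[5] T2.load  rd  (counter 2, T2.r 2)
[6] T1.load  rd  (counter 2, T1.r 2)
[7] T2.cas  hit  (counter 3, T2.r 2)
[8] T1.cas  miss  (counter 3, T1.r 2)
[9] T1.load  rd  (counter 3, T1.r 3)
[10] T1.cas  hit  (counter 4, T1.r 3)
[11] T2.load  rd  (counter 4, T2.r 4)
[12] T2.cas  hit  (counter 5, T2.r 4)

T1 = (1, 1)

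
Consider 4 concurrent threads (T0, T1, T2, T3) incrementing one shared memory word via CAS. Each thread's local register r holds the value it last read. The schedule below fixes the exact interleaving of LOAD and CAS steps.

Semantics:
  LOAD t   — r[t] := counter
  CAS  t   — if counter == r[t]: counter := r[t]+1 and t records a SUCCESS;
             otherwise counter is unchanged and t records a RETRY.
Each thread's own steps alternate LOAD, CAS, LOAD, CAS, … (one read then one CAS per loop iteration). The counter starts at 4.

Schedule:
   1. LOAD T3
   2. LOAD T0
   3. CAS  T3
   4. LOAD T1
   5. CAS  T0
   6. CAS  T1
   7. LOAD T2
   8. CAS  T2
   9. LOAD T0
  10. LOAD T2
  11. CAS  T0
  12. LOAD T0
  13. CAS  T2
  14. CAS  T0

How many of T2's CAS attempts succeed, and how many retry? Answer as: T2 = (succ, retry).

T2 = (1, 1)

1. LOAD T3 → mem=4 r[T3]=4 [LOAD]
2. LOAD T0 → mem=4 r[T0]=4 [LOAD]
3. CAS T3 → mem=5 r[T3]=4 [OK]
4. LOAD T1 → mem=5 r[T1]=5 [LOAD]
5. CAS T0 → mem=5 r[T0]=4 [RETRY]
6. CAS T1 → mem=6 r[T1]=5 [OK]
7. LOAD T2 → mem=6 r[T2]=6 [LOAD]
8. CAS T2 → mem=7 r[T2]=6 [OK]
9. LOAD T0 → mem=7 r[T0]=7 [LOAD]
10. LOAD T2 → mem=7 r[T2]=7 [LOAD]
11. CAS T0 → mem=8 r[T0]=7 [OK]
12. LOAD T0 → mem=8 r[T0]=8 [LOAD]
13. CAS T2 → mem=8 r[T2]=7 [RETRY]
14. CAS T0 → mem=9 r[T0]=8 [OK]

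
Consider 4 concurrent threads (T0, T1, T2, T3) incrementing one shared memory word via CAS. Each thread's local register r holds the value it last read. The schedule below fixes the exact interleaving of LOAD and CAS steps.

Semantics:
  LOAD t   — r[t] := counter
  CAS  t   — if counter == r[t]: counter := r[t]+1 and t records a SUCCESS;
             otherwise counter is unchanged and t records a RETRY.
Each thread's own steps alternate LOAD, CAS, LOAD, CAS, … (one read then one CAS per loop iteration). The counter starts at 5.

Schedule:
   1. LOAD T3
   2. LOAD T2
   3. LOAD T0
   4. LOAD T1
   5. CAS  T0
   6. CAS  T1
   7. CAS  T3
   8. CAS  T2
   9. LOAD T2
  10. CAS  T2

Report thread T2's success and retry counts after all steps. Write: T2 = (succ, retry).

T3 LOAD — after: cnt=5, r=5 — load
T2 LOAD — after: cnt=5, r=5 — load
T0 LOAD — after: cnt=5, r=5 — load
T1 LOAD — after: cnt=5, r=5 — load
T0 CAS — after: cnt=6, r=5 — ok
T1 CAS — after: cnt=6, r=5 — retry
T3 CAS — after: cnt=6, r=5 — retry
T2 CAS — after: cnt=6, r=5 — retry
T2 LOAD — after: cnt=6, r=6 — load
T2 CAS — after: cnt=7, r=6 — ok

T2 = (1, 1)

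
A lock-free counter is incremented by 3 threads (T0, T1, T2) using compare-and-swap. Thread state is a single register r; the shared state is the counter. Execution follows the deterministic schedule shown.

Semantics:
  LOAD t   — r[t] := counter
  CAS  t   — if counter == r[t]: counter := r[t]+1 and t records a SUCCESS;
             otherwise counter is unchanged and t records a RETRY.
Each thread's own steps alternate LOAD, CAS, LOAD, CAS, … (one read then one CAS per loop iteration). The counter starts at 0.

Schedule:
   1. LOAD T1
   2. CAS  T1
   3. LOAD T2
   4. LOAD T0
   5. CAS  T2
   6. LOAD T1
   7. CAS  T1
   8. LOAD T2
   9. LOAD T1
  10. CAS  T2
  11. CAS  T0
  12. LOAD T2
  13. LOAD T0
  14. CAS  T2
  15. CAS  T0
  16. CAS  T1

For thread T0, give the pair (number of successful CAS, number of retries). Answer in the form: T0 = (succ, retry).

T0 = (0, 2)

T1 LOAD — after: cnt=0, r=0 — load
T1 CAS — after: cnt=1, r=0 — ok
T2 LOAD — after: cnt=1, r=1 — load
T0 LOAD — after: cnt=1, r=1 — load
T2 CAS — after: cnt=2, r=1 — ok
T1 LOAD — after: cnt=2, r=2 — load
T1 CAS — after: cnt=3, r=2 — ok
T2 LOAD — after: cnt=3, r=3 — load
T1 LOAD — after: cnt=3, r=3 — load
T2 CAS — after: cnt=4, r=3 — ok
T0 CAS — after: cnt=4, r=1 — retry
T2 LOAD — after: cnt=4, r=4 — load
T0 LOAD — after: cnt=4, r=4 — load
T2 CAS — after: cnt=5, r=4 — ok
T0 CAS — after: cnt=5, r=4 — retry
T1 CAS — after: cnt=5, r=3 — retry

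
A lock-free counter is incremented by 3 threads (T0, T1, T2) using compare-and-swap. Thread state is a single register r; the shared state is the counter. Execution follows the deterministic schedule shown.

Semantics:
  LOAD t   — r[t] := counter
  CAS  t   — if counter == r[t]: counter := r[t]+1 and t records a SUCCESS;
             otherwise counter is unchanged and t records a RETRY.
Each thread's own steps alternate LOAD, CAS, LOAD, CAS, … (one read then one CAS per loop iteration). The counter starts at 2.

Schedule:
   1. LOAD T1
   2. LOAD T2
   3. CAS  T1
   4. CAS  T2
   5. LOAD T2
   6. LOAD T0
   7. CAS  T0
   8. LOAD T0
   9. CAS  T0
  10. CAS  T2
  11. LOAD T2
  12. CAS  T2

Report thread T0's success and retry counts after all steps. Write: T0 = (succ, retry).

T0 = (2, 0)

step 1: T1 LOAD ⇒ load; ctr=2 reg=2
step 2: T2 LOAD ⇒ load; ctr=2 reg=2
step 3: T1 CAS ⇒ ok; ctr=3 reg=2
step 4: T2 CAS ⇒ retry; ctr=3 reg=2
step 5: T2 LOAD ⇒ load; ctr=3 reg=3
step 6: T0 LOAD ⇒ load; ctr=3 reg=3
step 7: T0 CAS ⇒ ok; ctr=4 reg=3
step 8: T0 LOAD ⇒ load; ctr=4 reg=4
step 9: T0 CAS ⇒ ok; ctr=5 reg=4
step 10: T2 CAS ⇒ retry; ctr=5 reg=3
step 11: T2 LOAD ⇒ load; ctr=5 reg=5
step 12: T2 CAS ⇒ ok; ctr=6 reg=5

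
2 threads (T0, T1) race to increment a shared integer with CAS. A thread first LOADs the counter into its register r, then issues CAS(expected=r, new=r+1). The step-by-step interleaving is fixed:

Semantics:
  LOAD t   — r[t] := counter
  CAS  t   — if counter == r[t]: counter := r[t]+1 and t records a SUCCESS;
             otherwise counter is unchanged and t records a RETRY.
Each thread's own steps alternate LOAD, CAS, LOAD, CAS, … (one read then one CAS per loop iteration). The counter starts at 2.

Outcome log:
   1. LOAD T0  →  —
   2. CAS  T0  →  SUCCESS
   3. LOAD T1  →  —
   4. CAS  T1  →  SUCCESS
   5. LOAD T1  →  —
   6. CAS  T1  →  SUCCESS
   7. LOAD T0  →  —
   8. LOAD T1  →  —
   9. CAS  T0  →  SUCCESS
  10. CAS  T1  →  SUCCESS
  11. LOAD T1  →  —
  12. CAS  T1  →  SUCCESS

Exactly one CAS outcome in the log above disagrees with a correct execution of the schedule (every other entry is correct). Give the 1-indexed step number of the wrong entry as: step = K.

Re-executing:
#1 T0 reads 2
#2 T0 CAS(2→3) writes; counter now 3
#3 T1 reads 3
#4 T1 CAS(3→4) writes; counter now 4
#5 T1 reads 4
#6 T1 CAS(4→5) writes; counter now 5
#7 T0 reads 5
#8 T1 reads 5
#9 T0 CAS(5→6) writes; counter now 6
#10 T1 CAS(5→6) fails; counter now 6
#11 T1 reads 6
#12 T1 CAS(6→7) writes; counter now 7
Mismatch at 10.

step = 10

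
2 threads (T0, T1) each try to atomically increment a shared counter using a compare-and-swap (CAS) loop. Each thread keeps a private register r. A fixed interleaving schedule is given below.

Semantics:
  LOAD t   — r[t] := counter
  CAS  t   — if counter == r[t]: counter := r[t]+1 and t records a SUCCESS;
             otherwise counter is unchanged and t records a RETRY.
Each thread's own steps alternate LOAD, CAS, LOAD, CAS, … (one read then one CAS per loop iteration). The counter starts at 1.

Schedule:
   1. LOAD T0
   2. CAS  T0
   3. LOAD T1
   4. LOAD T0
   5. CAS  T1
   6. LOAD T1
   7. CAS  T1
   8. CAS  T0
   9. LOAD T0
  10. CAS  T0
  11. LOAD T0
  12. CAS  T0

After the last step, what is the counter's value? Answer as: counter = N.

[1] T0.load  rd  (counter 1, T0.r 1)
[2] T0.cas  hit  (counter 2, T0.r 1)
[3] T1.load  rd  (counter 2, T1.r 2)
[4] T0.load  rd  (counter 2, T0.r 2)
[5] T1.cas  hit  (counter 3, T1.r 2)
[6] T1.load  rd  (counter 3, T1.r 3)
[7] T1.cas  hit  (counter 4, T1.r 3)
[8] T0.cas  miss  (counter 4, T0.r 2)
[9] T0.load  rd  (counter 4, T0.r 4)
[10] T0.cas  hit  (counter 5, T0.r 4)
[11] T0.load  rd  (counter 5, T0.r 5)
[12] T0.cas  hit  (counter 6, T0.r 5)

counter = 6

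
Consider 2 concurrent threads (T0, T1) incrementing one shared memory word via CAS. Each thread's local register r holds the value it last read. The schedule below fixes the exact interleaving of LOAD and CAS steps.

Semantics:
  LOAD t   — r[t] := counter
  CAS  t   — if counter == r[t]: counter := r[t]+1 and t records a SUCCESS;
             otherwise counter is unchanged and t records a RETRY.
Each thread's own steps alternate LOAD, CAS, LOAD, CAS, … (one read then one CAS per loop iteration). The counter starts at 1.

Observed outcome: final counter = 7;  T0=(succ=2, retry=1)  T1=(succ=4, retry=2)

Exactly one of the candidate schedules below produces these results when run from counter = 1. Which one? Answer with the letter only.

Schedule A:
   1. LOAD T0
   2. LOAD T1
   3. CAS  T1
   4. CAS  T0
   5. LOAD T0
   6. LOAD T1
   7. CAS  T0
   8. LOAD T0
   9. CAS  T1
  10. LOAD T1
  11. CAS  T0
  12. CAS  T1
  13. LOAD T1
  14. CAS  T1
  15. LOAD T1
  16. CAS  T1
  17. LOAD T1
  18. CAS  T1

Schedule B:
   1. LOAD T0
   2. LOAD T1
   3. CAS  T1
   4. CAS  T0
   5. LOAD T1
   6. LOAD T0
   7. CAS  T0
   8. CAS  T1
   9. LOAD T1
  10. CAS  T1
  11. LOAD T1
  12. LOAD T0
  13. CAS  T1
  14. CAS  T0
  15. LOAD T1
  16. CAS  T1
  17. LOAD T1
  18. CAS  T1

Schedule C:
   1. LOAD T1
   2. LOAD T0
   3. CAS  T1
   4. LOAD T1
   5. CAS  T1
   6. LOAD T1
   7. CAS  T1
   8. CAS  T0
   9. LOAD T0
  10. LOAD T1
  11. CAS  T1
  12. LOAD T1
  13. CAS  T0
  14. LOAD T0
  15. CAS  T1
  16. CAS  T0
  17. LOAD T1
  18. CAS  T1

Tracing schedule A:
#1 T0 reads 1
#2 T1 reads 1
#3 T1 CAS(1→2) writes; counter now 2
#4 T0 CAS(1→2) fails; counter now 2
#5 T0 reads 2
#6 T1 reads 2
#7 T0 CAS(2→3) writes; counter now 3
#8 T0 reads 3
#9 T1 CAS(2→3) fails; counter now 3
#10 T1 reads 3
#11 T0 CAS(3→4) writes; counter now 4
#12 T1 CAS(3→4) fails; counter now 4
#13 T1 reads 4
#14 T1 CAS(4→5) writes; counter now 5
#15 T1 reads 5
#16 T1 CAS(5→6) writes; counter now 6
#17 T1 reads 6
#18 T1 CAS(6→7) writes; counter now 7

A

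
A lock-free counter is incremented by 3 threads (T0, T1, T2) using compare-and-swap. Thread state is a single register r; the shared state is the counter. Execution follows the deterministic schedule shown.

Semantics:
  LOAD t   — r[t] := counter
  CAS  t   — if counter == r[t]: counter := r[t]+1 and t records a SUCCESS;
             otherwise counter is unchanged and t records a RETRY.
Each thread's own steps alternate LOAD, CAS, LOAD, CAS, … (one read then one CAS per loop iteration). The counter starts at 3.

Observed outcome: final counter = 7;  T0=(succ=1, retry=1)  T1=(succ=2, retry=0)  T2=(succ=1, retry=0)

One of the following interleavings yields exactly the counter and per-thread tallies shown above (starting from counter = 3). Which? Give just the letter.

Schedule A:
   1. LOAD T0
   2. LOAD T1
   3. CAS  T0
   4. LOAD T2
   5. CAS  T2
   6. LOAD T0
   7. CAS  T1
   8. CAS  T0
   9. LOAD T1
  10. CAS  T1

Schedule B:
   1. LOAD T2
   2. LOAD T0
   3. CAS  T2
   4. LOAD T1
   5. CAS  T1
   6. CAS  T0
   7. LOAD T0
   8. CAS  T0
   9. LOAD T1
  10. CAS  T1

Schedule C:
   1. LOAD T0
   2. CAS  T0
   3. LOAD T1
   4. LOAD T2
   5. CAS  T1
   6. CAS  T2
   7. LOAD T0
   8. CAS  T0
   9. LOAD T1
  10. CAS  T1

Run B:
#1 T2 reads 3
#2 T0 reads 3
#3 T2 CAS(3→4) writes; counter now 4
#4 T1 reads 4
#5 T1 CAS(4→5) writes; counter now 5
#6 T0 CAS(3→4) fails; counter now 5
#7 T0 reads 5
#8 T0 CAS(5→6) writes; counter now 6
#9 T1 reads 6
#10 T1 CAS(6→7) writes; counter now 7

B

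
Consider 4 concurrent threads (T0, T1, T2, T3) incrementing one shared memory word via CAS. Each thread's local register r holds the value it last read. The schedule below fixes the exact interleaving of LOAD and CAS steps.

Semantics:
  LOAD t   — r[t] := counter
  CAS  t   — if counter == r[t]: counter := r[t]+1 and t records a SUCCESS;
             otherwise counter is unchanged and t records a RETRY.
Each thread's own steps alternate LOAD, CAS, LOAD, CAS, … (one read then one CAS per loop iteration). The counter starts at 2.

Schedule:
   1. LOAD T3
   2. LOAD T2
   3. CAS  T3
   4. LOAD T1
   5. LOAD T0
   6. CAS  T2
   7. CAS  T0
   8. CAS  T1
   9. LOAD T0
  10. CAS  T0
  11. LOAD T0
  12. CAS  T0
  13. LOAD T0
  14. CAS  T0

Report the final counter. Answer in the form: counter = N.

T3 LOAD — after: cnt=2, r=2 — load
T2 LOAD — after: cnt=2, r=2 — load
T3 CAS — after: cnt=3, r=2 — ok
T1 LOAD — after: cnt=3, r=3 — load
T0 LOAD — after: cnt=3, r=3 — load
T2 CAS — after: cnt=3, r=2 — retry
T0 CAS — after: cnt=4, r=3 — ok
T1 CAS — after: cnt=4, r=3 — retry
T0 LOAD — after: cnt=4, r=4 — load
T0 CAS — after: cnt=5, r=4 — ok
T0 LOAD — after: cnt=5, r=5 — load
T0 CAS — after: cnt=6, r=5 — ok
T0 LOAD — after: cnt=6, r=6 — load
T0 CAS — after: cnt=7, r=6 — ok

counter = 7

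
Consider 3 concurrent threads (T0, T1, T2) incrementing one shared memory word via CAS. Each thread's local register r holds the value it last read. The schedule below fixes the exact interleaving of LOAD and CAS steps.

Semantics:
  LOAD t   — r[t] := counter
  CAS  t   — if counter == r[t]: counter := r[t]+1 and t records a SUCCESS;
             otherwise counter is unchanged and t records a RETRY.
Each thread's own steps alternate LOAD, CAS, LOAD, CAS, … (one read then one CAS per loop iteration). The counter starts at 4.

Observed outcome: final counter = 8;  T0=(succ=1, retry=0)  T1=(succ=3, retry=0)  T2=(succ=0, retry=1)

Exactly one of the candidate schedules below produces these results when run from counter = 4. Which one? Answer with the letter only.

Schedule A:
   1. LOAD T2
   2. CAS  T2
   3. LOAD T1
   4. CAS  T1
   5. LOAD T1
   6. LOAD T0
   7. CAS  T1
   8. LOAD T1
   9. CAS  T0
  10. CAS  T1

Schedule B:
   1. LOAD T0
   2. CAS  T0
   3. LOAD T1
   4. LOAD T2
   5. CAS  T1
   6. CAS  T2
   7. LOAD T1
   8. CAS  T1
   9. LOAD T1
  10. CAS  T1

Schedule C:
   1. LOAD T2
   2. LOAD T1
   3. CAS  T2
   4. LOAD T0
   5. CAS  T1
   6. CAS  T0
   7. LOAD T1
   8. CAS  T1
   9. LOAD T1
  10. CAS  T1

Tracing schedule B:
step 1: T0 LOAD ⇒ load; ctr=4 reg=4
step 2: T0 CAS ⇒ ok; ctr=5 reg=4
step 3: T1 LOAD ⇒ load; ctr=5 reg=5
step 4: T2 LOAD ⇒ load; ctr=5 reg=5
step 5: T1 CAS ⇒ ok; ctr=6 reg=5
step 6: T2 CAS ⇒ retry; ctr=6 reg=5
step 7: T1 LOAD ⇒ load; ctr=6 reg=6
step 8: T1 CAS ⇒ ok; ctr=7 reg=6
step 9: T1 LOAD ⇒ load; ctr=7 reg=7
step 10: T1 CAS ⇒ ok; ctr=8 reg=7

B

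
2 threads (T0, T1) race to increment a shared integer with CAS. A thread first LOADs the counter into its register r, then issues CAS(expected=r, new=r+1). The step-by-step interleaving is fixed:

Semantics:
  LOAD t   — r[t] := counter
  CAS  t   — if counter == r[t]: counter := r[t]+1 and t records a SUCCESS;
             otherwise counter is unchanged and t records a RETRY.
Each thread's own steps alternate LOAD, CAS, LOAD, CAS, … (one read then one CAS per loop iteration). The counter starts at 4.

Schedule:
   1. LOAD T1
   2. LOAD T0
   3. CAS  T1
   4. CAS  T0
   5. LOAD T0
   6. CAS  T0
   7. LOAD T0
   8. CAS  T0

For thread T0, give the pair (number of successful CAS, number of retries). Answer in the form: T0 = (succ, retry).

T0 = (2, 1)

   1) LOAD T1:  M=4  r_T1=4
   2) LOAD T0:  M=4  r_T0=4
   3) CAS  T1:  M=5  r_T1=4 ✓
   4) CAS  T0:  M=5  r_T0=4 ✗
   5) LOAD T0:  M=5  r_T0=5
   6) CAS  T0:  M=6  r_T0=5 ✓
   7) LOAD T0:  M=6  r_T0=6
   8) CAS  T0:  M=7  r_T0=6 ✓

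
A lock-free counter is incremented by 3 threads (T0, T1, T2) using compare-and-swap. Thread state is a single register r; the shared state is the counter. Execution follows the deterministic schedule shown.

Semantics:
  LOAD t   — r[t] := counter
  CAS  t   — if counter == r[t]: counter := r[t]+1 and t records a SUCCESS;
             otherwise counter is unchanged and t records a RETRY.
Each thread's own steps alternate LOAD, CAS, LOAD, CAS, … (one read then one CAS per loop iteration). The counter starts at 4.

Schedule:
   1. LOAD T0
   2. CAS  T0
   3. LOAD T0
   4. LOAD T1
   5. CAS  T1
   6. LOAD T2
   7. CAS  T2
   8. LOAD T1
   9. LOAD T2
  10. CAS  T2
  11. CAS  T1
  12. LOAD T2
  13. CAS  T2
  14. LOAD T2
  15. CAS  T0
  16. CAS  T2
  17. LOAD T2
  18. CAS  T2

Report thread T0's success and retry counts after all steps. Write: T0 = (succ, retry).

step 1: T0 LOAD ⇒ load; ctr=4 reg=4
step 2: T0 CAS ⇒ ok; ctr=5 reg=4
step 3: T0 LOAD ⇒ load; ctr=5 reg=5
step 4: T1 LOAD ⇒ load; ctr=5 reg=5
step 5: T1 CAS ⇒ ok; ctr=6 reg=5
step 6: T2 LOAD ⇒ load; ctr=6 reg=6
step 7: T2 CAS ⇒ ok; ctr=7 reg=6
step 8: T1 LOAD ⇒ load; ctr=7 reg=7
step 9: T2 LOAD ⇒ load; ctr=7 reg=7
step 10: T2 CAS ⇒ ok; ctr=8 reg=7
step 11: T1 CAS ⇒ retry; ctr=8 reg=7
step 12: T2 LOAD ⇒ load; ctr=8 reg=8
step 13: T2 CAS ⇒ ok; ctr=9 reg=8
step 14: T2 LOAD ⇒ load; ctr=9 reg=9
step 15: T0 CAS ⇒ retry; ctr=9 reg=5
step 16: T2 CAS ⇒ ok; ctr=10 reg=9
step 17: T2 LOAD ⇒ load; ctr=10 reg=10
step 18: T2 CAS ⇒ ok; ctr=11 reg=10

T0 = (1, 1)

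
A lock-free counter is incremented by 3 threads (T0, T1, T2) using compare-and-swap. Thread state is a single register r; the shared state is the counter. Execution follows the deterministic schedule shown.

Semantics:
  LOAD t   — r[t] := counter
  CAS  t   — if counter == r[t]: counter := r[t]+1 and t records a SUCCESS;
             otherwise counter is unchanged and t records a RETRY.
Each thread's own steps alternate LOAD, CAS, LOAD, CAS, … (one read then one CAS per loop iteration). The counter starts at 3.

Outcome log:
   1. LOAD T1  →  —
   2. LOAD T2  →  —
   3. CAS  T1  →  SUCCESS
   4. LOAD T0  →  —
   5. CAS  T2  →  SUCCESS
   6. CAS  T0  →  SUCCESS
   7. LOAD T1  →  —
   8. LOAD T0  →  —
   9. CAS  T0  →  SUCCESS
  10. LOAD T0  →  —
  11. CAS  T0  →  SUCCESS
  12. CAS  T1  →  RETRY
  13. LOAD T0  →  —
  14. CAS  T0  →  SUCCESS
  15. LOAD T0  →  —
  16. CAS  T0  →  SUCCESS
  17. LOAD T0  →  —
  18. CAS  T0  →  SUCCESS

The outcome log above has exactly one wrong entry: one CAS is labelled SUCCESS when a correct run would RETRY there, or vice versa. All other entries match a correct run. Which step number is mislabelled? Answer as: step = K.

Re-executing:
   1) LOAD T1:  M=3  r_T1=3
   2) LOAD T2:  M=3  r_T2=3
   3) CAS  T1:  M=4  r_T1=3 ✓
   4) LOAD T0:  M=4  r_T0=4
   5) CAS  T2:  M=4  r_T2=3 ✗
   6) CAS  T0:  M=5  r_T0=4 ✓
   7) LOAD T1:  M=5  r_T1=5
   8) LOAD T0:  M=5  r_T0=5
   9) CAS  T0:  M=6  r_T0=5 ✓
  10) LOAD T0:  M=6  r_T0=6
  11) CAS  T0:  M=7  r_T0=6 ✓
  12) CAS  T1:  M=7  r_T1=5 ✗
  13) LOAD T0:  M=7  r_T0=7
  14) CAS  T0:  M=8  r_T0=7 ✓
  15) LOAD T0:  M=8  r_T0=8
  16) CAS  T0:  M=9  r_T0=8 ✓
  17) LOAD T0:  M=9  r_T0=9
  18) CAS  T0:  M=10  r_T0=9 ✓
Flip is step 5.

step = 5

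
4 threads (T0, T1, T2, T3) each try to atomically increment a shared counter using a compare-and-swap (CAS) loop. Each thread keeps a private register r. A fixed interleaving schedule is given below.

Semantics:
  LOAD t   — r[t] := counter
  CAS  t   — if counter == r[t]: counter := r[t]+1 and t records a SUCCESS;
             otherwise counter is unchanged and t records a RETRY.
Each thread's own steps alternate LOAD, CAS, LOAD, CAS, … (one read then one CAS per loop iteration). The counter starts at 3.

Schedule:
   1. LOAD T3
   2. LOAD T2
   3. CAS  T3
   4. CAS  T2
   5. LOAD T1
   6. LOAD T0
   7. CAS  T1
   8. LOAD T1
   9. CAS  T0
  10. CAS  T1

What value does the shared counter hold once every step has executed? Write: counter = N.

T3 LOAD — after: cnt=3, r=3 — load
T2 LOAD — after: cnt=3, r=3 — load
T3 CAS — after: cnt=4, r=3 — ok
T2 CAS — after: cnt=4, r=3 — retry
T1 LOAD — after: cnt=4, r=4 — load
T0 LOAD — after: cnt=4, r=4 — load
T1 CAS — after: cnt=5, r=4 — ok
T1 LOAD — after: cnt=5, r=5 — load
T0 CAS — after: cnt=5, r=4 — retry
T1 CAS — after: cnt=6, r=5 — ok

counter = 6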